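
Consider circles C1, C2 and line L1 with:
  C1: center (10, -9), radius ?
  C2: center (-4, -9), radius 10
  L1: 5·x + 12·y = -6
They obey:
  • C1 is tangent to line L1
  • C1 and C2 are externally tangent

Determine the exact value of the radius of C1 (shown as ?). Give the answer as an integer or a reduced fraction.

4

1. [C1‖L1]  r_C1² − 16 = 0  ⇒  r_C1 = 4 (r>0 drops 1)
2. [ext C1·C2]  r_C1² + 20r_C1 − 96 = 0  ⇒  r_C1 = 4 (r>0 drops 1)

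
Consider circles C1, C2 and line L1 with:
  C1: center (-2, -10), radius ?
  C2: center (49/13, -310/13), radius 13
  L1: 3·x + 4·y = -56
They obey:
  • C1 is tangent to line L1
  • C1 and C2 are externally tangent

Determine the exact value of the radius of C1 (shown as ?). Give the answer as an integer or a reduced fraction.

2

1. [C1‖L1]  r_C1² − 4 = 0  ⇒  r_C1 = 2 (r>0 drops 1)
2. [ext C1·C2]  r_C1² + 26r_C1 − 56 = 0  ⇒  r_C1 = 2 (r>0 drops 1)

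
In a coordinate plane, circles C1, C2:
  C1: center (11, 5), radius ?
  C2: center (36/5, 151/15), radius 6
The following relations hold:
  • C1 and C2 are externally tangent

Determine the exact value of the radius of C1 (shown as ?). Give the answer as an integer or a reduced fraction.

1/3

1. [ext C1·C2]  r_C1² + 12r_C1 − 37/9 = 0  ⇒  r_C1 = 1/3 (r>0 drops 1)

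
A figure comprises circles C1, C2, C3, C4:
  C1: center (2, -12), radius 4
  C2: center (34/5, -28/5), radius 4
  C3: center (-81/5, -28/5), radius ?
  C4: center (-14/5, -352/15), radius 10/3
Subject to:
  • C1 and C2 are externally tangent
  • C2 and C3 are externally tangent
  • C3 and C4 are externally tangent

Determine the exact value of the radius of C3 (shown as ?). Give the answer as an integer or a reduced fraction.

19

1. [ext C2·C3]  r_C3² + 8r_C3 − 513 = 0  ⇒  r_C3 = 19 (r>0 drops 1)
2. [ext C3·C4]  r_C3² + (20/3)r_C3 − 1463/3 = 0  ⇒  r_C3 = 19 (r>0 drops 1)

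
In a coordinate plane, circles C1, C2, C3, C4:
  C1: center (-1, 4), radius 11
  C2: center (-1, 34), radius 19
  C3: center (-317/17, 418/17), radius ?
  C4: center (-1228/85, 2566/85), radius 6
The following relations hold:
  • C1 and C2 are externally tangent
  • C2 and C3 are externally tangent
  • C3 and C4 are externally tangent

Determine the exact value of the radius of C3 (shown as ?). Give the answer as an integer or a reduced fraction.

1. [ext C2·C3]  r_C3² + 38r_C3 − 39 = 0  ⇒  r_C3 = 1 (r>0 drops 1)
2. [ext C3·C4]  r_C3² + 12r_C3 − 13 = 0  ⇒  r_C3 = 1 (r>0 drops 1)

1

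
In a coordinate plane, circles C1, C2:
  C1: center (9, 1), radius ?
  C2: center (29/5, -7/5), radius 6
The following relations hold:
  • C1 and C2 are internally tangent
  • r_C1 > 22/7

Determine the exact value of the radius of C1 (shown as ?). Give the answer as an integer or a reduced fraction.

10

1. [int C1,C2]  r_C1² − 12r_C1 + 20 = 0  ⇒  r_C1 = 2 or 10
2. given r_C1 > 22/7: keep 10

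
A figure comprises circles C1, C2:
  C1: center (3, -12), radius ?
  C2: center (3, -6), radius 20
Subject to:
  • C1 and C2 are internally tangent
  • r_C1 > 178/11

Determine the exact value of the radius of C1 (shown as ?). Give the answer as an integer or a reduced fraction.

1. [int C1,C2]  r_C1² − 40r_C1 + 364 = 0  ⇒  r_C1 = 14 or 26
2. given r_C1 > 178/11: keep 26

26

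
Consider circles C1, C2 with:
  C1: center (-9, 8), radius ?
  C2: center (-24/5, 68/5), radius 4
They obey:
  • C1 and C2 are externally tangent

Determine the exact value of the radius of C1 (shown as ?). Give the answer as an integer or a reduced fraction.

1. [ext C1·C2]  r_C1² + 8r_C1 − 33 = 0  ⇒  r_C1 = 3 (r>0 drops 1)

3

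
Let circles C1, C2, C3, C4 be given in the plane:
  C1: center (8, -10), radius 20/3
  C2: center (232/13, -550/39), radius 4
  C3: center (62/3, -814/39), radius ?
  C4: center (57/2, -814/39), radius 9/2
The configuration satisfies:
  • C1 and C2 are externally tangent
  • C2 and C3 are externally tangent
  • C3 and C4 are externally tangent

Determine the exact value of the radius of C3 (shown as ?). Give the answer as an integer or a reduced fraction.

1. [ext C2·C3]  r_C3² + 8r_C3 − 340/9 = 0  ⇒  r_C3 = 10/3 (r>0 drops 1)
2. [ext C3·C4]  r_C3² + 9r_C3 − 370/9 = 0  ⇒  r_C3 = 10/3 (r>0 drops 1)

10/3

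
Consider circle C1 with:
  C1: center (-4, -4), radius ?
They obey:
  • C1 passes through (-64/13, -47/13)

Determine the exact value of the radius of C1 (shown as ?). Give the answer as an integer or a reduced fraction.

1

1. [C1∋P]  r_C1² − 1 = 0  ⇒  r_C1 = 1 (r>0 drops 1)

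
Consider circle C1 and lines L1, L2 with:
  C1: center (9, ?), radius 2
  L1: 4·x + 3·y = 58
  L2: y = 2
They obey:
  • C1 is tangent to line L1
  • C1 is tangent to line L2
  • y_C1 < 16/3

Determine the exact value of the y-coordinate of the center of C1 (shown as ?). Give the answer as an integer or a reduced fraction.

1. [C1‖L1]  y_C1² − (44/3)y_C1 + 128/3 = 0  ⇒  y_C1 = 4 or 32/3
2. [C1‖L2]  y_C1² − 4y_C1 = 0  ⇒  y_C1 = 0 or 4

4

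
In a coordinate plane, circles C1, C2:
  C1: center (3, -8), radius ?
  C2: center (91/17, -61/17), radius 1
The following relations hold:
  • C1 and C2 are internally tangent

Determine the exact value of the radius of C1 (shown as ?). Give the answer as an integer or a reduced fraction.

1. [int C1,C2]  r_C1² − 2r_C1 − 24 = 0  ⇒  r_C1 = 6 (r>0 drops 1)

6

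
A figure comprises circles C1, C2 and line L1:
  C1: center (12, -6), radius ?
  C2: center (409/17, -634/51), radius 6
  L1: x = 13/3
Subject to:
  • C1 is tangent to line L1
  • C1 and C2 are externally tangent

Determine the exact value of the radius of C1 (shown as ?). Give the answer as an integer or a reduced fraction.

23/3

1. [C1‖L1]  r_C1² − 529/9 = 0  ⇒  r_C1 = 23/3 (r>0 drops 1)
2. [ext C1·C2]  r_C1² + 12r_C1 − 1357/9 = 0  ⇒  r_C1 = 23/3 (r>0 drops 1)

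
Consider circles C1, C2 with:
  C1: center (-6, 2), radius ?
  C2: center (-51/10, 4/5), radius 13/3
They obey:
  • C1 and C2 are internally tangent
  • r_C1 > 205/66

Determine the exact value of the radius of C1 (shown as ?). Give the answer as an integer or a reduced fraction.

35/6

1. [int C1,C2]  r_C1² − (26/3)r_C1 + 595/36 = 0  ⇒  r_C1 = 17/6 or 35/6
2. given r_C1 > 205/66: keep 35/6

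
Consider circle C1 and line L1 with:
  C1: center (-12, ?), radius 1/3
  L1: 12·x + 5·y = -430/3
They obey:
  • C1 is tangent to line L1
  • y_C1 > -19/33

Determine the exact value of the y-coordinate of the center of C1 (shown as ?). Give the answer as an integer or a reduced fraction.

1. [C1‖L1]  y_C1² − (4/15)y_C1 − 11/15 = 0  ⇒  y_C1 = -11/15 or 1
2. given y_C1 > -19/33: keep 1

1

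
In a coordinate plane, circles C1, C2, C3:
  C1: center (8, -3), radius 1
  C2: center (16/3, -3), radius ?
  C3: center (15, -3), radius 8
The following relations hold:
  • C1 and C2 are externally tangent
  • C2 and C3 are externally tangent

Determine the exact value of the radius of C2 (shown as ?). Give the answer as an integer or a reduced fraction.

5/3

1. [ext C1·C2]  r_C2² + 2r_C2 − 55/9 = 0  ⇒  r_C2 = 5/3 (r>0 drops 1)
2. [ext C2·C3]  r_C2² + 16r_C2 − 265/9 = 0  ⇒  r_C2 = 5/3 (r>0 drops 1)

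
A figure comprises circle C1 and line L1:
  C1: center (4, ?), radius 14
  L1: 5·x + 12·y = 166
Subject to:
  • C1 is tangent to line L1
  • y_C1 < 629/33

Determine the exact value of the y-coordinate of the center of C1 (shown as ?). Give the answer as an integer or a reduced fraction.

-3

1. [C1‖L1]  y_C1² − (73/3)y_C1 − 82 = 0  ⇒  y_C1 = -3 or 82/3
2. given y_C1 < 629/33: keep -3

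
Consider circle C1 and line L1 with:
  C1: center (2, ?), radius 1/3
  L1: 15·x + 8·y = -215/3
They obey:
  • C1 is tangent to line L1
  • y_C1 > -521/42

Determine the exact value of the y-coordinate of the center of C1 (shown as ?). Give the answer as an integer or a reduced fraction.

-12

1. [C1‖L1]  y_C1² + (305/12)y_C1 + 161 = 0  ⇒  y_C1 = -161/12 or -12
2. given y_C1 > -521/42: keep -12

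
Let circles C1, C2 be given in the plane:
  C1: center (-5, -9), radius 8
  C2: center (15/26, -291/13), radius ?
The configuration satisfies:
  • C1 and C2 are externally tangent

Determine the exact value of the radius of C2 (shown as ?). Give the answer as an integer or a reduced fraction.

13/2

1. [ext C1·C2]  r_C2² + 16r_C2 − 585/4 = 0  ⇒  r_C2 = 13/2 (r>0 drops 1)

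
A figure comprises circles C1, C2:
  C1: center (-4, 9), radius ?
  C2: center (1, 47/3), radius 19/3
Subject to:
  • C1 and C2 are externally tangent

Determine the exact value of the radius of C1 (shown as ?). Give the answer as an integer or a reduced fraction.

2

1. [ext C1·C2]  r_C1² + (38/3)r_C1 − 88/3 = 0  ⇒  r_C1 = 2 (r>0 drops 1)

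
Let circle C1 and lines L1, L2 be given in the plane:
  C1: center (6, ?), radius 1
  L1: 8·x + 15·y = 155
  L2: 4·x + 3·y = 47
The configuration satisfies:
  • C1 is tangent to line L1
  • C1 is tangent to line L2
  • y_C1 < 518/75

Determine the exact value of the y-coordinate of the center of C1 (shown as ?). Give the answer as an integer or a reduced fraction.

6

1. [C1‖L1]  y_C1² − (214/15)y_C1 + 248/5 = 0  ⇒  y_C1 = 6 or 124/15
2. [C1‖L2]  y_C1² − (46/3)y_C1 + 56 = 0  ⇒  y_C1 = 6 or 28/3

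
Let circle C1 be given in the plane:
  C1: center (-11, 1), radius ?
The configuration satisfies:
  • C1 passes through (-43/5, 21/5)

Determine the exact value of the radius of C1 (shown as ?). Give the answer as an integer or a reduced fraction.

1. [C1∋P]  r_C1² − 16 = 0  ⇒  r_C1 = 4 (r>0 drops 1)

4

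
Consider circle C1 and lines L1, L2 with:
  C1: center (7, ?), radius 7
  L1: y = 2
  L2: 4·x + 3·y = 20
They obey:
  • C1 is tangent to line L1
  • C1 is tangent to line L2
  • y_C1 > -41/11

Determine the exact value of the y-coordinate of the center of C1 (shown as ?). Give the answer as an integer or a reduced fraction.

9

1. [C1‖L1]  y_C1² − 4y_C1 − 45 = 0  ⇒  y_C1 = -5 or 9
2. [C1‖L2]  y_C1² + (16/3)y_C1 − 129 = 0  ⇒  y_C1 = -43/3 or 9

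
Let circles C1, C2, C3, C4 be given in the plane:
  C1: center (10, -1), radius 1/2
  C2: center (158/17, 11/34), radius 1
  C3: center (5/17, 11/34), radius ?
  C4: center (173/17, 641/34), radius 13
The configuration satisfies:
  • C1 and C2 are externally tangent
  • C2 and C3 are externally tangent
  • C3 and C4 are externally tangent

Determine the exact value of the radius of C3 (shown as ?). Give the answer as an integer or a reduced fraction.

1. [ext C2·C3]  r_C3² + 2r_C3 − 80 = 0  ⇒  r_C3 = 8 (r>0 drops 1)
2. [ext C3·C4]  r_C3² + 26r_C3 − 272 = 0  ⇒  r_C3 = 8 (r>0 drops 1)

8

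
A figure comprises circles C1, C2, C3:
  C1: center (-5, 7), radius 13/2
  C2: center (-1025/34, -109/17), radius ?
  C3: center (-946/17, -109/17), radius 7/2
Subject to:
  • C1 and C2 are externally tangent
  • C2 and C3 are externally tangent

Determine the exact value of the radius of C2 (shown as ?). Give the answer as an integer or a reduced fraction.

1. [ext C1·C2]  r_C2² + 13r_C2 − 770 = 0  ⇒  r_C2 = 22 (r>0 drops 1)
2. [ext C2·C3]  r_C2² + 7r_C2 − 638 = 0  ⇒  r_C2 = 22 (r>0 drops 1)

22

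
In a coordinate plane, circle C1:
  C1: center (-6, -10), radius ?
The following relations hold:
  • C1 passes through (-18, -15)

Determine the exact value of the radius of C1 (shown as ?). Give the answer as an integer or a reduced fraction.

13

1. [C1∋P]  r_C1² − 169 = 0  ⇒  r_C1 = 13 (r>0 drops 1)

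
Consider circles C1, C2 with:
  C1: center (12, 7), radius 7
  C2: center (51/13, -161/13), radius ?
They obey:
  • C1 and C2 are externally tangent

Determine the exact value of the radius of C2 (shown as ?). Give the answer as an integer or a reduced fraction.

1. [ext C1·C2]  r_C2² + 14r_C2 − 392 = 0  ⇒  r_C2 = 14 (r>0 drops 1)

14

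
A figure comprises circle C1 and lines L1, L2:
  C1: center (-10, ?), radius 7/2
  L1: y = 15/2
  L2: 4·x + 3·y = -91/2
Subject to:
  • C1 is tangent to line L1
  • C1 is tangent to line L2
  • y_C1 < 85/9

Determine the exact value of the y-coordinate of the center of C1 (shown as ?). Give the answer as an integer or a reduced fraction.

4

1. [C1‖L1]  y_C1² − 15y_C1 + 44 = 0  ⇒  y_C1 = 4 or 11
2. [C1‖L2]  y_C1² + (11/3)y_C1 − 92/3 = 0  ⇒  y_C1 = -23/3 or 4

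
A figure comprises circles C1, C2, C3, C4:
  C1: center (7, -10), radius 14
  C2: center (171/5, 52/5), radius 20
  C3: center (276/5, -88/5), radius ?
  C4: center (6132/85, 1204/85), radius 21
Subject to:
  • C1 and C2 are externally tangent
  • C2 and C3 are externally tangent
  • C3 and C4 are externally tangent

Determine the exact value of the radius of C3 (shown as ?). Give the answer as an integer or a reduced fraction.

15

1. [ext C2·C3]  r_C3² + 40r_C3 − 825 = 0  ⇒  r_C3 = 15 (r>0 drops 1)
2. [ext C3·C4]  r_C3² + 42r_C3 − 855 = 0  ⇒  r_C3 = 15 (r>0 drops 1)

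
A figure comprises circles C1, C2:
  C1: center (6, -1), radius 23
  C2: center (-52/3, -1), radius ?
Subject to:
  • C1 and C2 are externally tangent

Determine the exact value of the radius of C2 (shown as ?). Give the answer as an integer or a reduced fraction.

1. [ext C1·C2]  r_C2² + 46r_C2 − 139/9 = 0  ⇒  r_C2 = 1/3 (r>0 drops 1)

1/3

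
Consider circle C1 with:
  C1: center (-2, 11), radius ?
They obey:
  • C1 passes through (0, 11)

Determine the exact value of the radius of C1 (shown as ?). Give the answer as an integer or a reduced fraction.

1. [C1∋P]  r_C1² − 4 = 0  ⇒  r_C1 = 2 (r>0 drops 1)

2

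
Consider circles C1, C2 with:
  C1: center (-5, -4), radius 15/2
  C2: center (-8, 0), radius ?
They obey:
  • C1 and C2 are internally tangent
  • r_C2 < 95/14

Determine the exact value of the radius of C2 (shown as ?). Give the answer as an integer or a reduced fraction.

5/2

1. [int C1,C2]  r_C2² − 15r_C2 + 125/4 = 0  ⇒  r_C2 = 5/2 or 25/2
2. given r_C2 < 95/14: keep 5/2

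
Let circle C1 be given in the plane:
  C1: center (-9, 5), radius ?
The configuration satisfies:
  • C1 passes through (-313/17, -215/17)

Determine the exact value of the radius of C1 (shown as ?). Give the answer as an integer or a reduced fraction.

20

1. [C1∋P]  r_C1² − 400 = 0  ⇒  r_C1 = 20 (r>0 drops 1)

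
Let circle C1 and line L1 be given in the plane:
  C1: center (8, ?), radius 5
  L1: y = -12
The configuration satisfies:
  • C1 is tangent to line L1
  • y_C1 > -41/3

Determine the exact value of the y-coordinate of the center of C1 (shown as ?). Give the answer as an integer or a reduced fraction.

1. [C1‖L1]  y_C1² + 24y_C1 + 119 = 0  ⇒  y_C1 = -17 or -7
2. given y_C1 > -41/3: keep -7

-7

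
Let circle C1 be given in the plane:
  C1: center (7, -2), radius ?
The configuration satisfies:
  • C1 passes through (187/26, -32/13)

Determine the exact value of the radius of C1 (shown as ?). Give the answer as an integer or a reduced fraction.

1. [C1∋P]  r_C1² − 1/4 = 0  ⇒  r_C1 = 1/2 (r>0 drops 1)

1/2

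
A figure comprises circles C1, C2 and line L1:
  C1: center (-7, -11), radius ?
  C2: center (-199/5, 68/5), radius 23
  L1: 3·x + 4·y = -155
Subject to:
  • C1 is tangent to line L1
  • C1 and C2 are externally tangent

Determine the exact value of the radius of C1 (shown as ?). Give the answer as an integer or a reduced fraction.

1. [C1‖L1]  r_C1² − 324 = 0  ⇒  r_C1 = 18 (r>0 drops 1)
2. [ext C1·C2]  r_C1² + 46r_C1 − 1152 = 0  ⇒  r_C1 = 18 (r>0 drops 1)

18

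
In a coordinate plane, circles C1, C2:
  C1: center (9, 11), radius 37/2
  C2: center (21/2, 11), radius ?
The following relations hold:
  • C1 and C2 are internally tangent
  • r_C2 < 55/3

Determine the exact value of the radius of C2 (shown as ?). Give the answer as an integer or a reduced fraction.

17

1. [int C1,C2]  r_C2² − 37r_C2 + 340 = 0  ⇒  r_C2 = 17 or 20
2. given r_C2 < 55/3: keep 17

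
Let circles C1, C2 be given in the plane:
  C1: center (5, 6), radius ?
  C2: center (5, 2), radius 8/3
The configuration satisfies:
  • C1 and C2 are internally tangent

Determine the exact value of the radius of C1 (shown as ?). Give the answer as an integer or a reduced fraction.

20/3

1. [int C1,C2]  r_C1² − (16/3)r_C1 − 80/9 = 0  ⇒  r_C1 = 20/3 (r>0 drops 1)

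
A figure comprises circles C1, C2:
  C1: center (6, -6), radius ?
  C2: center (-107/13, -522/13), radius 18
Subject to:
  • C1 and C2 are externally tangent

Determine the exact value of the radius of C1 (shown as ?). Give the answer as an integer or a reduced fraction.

19

1. [ext C1·C2]  r_C1² + 36r_C1 − 1045 = 0  ⇒  r_C1 = 19 (r>0 drops 1)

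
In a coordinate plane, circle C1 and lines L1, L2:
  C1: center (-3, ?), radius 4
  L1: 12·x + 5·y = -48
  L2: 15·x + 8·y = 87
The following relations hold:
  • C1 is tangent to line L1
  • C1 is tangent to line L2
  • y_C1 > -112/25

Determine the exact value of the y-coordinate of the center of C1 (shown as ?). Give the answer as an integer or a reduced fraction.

1. [C1‖L1]  y_C1² + (24/5)y_C1 − 512/5 = 0  ⇒  y_C1 = -64/5 or 8
2. [C1‖L2]  y_C1² − 33y_C1 + 200 = 0  ⇒  y_C1 = 8 or 25

8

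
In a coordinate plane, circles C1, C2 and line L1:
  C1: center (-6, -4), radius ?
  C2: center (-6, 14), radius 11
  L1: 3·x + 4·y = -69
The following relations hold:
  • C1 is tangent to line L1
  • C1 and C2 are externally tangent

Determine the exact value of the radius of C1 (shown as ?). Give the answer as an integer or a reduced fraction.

1. [C1‖L1]  r_C1² − 49 = 0  ⇒  r_C1 = 7 (r>0 drops 1)
2. [ext C1·C2]  r_C1² + 22r_C1 − 203 = 0  ⇒  r_C1 = 7 (r>0 drops 1)

7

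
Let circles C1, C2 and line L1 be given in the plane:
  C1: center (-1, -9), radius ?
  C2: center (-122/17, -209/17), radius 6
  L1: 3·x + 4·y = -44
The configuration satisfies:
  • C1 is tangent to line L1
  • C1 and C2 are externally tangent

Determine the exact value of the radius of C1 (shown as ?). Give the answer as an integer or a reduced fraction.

1. [C1‖L1]  r_C1² − 1 = 0  ⇒  r_C1 = 1 (r>0 drops 1)
2. [ext C1·C2]  r_C1² + 12r_C1 − 13 = 0  ⇒  r_C1 = 1 (r>0 drops 1)

1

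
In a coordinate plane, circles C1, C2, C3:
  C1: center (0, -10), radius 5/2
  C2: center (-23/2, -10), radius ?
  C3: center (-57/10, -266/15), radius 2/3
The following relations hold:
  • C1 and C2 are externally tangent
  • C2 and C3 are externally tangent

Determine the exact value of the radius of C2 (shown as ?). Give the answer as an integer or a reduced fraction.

1. [ext C1·C2]  r_C2² + 5r_C2 − 126 = 0  ⇒  r_C2 = 9 (r>0 drops 1)
2. [ext C2·C3]  r_C2² + (4/3)r_C2 − 93 = 0  ⇒  r_C2 = 9 (r>0 drops 1)

9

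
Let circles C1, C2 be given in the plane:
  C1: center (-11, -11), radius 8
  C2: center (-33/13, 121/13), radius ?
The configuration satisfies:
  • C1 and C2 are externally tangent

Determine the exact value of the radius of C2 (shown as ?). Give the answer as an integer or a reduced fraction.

1. [ext C1·C2]  r_C2² + 16r_C2 − 420 = 0  ⇒  r_C2 = 14 (r>0 drops 1)

14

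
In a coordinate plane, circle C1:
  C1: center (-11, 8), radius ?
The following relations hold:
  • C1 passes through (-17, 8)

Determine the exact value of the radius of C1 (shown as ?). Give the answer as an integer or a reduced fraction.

1. [C1∋P]  r_C1² − 36 = 0  ⇒  r_C1 = 6 (r>0 drops 1)

6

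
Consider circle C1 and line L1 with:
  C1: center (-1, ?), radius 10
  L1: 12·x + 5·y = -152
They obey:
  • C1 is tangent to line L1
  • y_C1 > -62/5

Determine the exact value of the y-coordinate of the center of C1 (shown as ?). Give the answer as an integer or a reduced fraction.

-2

1. [C1‖L1]  y_C1² + 56y_C1 + 108 = 0  ⇒  y_C1 = -54 or -2
2. given y_C1 > -62/5: keep -2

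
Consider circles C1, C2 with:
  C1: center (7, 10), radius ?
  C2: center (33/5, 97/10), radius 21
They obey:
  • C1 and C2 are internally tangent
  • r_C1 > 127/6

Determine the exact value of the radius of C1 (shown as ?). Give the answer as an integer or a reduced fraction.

43/2

1. [int C1,C2]  r_C1² − 42r_C1 + 1763/4 = 0  ⇒  r_C1 = 41/2 or 43/2
2. given r_C1 > 127/6: keep 43/2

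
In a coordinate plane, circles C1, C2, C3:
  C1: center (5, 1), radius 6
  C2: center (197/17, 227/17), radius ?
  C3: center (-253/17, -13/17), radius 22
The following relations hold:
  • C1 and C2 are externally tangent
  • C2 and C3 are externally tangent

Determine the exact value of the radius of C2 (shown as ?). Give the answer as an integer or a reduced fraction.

1. [ext C1·C2]  r_C2² + 12r_C2 − 160 = 0  ⇒  r_C2 = 8 (r>0 drops 1)
2. [ext C2·C3]  r_C2² + 44r_C2 − 416 = 0  ⇒  r_C2 = 8 (r>0 drops 1)

8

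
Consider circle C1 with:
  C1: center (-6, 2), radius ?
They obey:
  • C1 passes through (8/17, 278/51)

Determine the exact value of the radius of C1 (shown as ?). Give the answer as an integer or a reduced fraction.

1. [C1∋P]  r_C1² − 484/9 = 0  ⇒  r_C1 = 22/3 (r>0 drops 1)

22/3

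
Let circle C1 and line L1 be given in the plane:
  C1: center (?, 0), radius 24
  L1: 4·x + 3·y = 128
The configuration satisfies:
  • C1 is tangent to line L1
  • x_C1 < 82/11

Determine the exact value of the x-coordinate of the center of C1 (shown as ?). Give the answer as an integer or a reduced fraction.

2

1. [C1‖L1]  x_C1² − 64x_C1 + 124 = 0  ⇒  x_C1 = 2 or 62
2. given x_C1 < 82/11: keep 2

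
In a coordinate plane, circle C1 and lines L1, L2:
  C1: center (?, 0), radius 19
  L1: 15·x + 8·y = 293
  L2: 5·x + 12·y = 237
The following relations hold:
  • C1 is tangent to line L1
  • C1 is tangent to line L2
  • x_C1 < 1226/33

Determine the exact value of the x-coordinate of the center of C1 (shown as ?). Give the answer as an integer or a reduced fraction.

-2

1. [C1‖L1]  x_C1² − (586/15)x_C1 − 1232/15 = 0  ⇒  x_C1 = -2 or 616/15
2. [C1‖L2]  x_C1² − (474/5)x_C1 − 968/5 = 0  ⇒  x_C1 = -2 or 484/5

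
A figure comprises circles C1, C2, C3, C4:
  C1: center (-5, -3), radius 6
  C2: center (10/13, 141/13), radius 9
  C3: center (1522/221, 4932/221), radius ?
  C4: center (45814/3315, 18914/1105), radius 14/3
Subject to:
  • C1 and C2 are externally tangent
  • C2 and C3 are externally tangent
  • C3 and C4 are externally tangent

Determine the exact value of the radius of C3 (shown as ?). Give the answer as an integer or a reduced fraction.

1. [ext C2·C3]  r_C3² + 18r_C3 − 88 = 0  ⇒  r_C3 = 4 (r>0 drops 1)
2. [ext C3·C4]  r_C3² + (28/3)r_C3 − 160/3 = 0  ⇒  r_C3 = 4 (r>0 drops 1)

4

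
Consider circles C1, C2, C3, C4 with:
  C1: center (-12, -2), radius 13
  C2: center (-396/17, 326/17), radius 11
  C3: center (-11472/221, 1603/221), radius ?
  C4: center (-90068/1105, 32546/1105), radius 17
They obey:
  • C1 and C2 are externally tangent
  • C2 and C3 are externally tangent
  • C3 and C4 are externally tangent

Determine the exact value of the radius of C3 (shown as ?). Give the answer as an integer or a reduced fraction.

1. [ext C2·C3]  r_C3² + 22r_C3 − 840 = 0  ⇒  r_C3 = 20 (r>0 drops 1)
2. [ext C3·C4]  r_C3² + 34r_C3 − 1080 = 0  ⇒  r_C3 = 20 (r>0 drops 1)

20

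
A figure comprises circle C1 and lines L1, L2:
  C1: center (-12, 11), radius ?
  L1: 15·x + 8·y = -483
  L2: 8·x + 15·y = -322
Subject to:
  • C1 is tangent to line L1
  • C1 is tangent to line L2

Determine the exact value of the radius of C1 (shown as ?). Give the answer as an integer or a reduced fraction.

23

1. [C1‖L1]  r_C1² − 529 = 0  ⇒  r_C1 = 23 (r>0 drops 1)
2. [C1‖L2]  r_C1² − 529 = 0  ⇒  r_C1 = 23 (r>0 drops 1)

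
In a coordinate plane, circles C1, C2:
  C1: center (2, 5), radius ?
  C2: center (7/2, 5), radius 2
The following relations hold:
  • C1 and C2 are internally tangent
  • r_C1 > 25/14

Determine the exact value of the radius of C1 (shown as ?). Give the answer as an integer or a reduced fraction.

7/2

1. [int C1,C2]  r_C1² − 4r_C1 + 7/4 = 0  ⇒  r_C1 = 1/2 or 7/2
2. given r_C1 > 25/14: keep 7/2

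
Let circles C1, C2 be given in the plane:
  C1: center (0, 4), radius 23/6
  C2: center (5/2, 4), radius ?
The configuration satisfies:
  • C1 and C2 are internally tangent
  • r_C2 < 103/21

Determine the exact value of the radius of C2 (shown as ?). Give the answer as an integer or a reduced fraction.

1. [int C1,C2]  r_C2² − (23/3)r_C2 + 76/9 = 0  ⇒  r_C2 = 4/3 or 19/3
2. given r_C2 < 103/21: keep 4/3

4/3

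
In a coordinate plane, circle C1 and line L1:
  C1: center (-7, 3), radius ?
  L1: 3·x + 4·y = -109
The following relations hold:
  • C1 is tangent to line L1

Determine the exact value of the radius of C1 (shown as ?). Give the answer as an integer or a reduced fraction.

20

1. [C1‖L1]  r_C1² − 400 = 0  ⇒  r_C1 = 20 (r>0 drops 1)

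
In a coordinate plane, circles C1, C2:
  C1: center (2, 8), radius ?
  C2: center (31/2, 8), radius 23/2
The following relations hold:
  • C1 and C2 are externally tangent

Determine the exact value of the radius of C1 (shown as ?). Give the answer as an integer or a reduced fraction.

2

1. [ext C1·C2]  r_C1² + 23r_C1 − 50 = 0  ⇒  r_C1 = 2 (r>0 drops 1)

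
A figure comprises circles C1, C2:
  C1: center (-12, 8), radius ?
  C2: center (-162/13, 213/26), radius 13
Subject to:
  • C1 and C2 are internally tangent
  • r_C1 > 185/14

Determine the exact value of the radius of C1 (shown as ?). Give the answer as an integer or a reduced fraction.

1. [int C1,C2]  r_C1² − 26r_C1 + 675/4 = 0  ⇒  r_C1 = 25/2 or 27/2
2. given r_C1 > 185/14: keep 27/2

27/2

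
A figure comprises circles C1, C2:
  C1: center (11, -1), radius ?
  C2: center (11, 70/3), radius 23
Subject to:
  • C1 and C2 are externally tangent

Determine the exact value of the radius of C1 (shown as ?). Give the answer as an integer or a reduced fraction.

4/3

1. [ext C1·C2]  r_C1² + 46r_C1 − 568/9 = 0  ⇒  r_C1 = 4/3 (r>0 drops 1)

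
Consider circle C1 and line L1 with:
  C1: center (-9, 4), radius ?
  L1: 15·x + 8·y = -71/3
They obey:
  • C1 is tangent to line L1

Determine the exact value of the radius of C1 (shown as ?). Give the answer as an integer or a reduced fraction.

1. [C1‖L1]  r_C1² − 196/9 = 0  ⇒  r_C1 = 14/3 (r>0 drops 1)

14/3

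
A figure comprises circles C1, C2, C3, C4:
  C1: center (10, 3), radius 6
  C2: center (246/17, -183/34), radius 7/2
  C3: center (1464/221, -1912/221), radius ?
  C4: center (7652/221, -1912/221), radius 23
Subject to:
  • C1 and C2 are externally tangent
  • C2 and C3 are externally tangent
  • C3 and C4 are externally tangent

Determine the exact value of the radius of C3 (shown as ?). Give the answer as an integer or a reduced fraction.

1. [ext C2·C3]  r_C3² + 7r_C3 − 60 = 0  ⇒  r_C3 = 5 (r>0 drops 1)
2. [ext C3·C4]  r_C3² + 46r_C3 − 255 = 0  ⇒  r_C3 = 5 (r>0 drops 1)

5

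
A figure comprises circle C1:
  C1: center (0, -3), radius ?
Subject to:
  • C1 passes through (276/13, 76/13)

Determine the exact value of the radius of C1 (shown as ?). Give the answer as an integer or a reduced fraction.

1. [C1∋P]  r_C1² − 529 = 0  ⇒  r_C1 = 23 (r>0 drops 1)

23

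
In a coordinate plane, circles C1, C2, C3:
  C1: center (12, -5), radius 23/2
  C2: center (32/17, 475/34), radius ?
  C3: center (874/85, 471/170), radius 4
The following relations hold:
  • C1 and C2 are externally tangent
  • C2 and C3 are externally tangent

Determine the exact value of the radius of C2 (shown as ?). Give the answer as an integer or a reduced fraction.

10

1. [ext C1·C2]  r_C2² + 23r_C2 − 330 = 0  ⇒  r_C2 = 10 (r>0 drops 1)
2. [ext C2·C3]  r_C2² + 8r_C2 − 180 = 0  ⇒  r_C2 = 10 (r>0 drops 1)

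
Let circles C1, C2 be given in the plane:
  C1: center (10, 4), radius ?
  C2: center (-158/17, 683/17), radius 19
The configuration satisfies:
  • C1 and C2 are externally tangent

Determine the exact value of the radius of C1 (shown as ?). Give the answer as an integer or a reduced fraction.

1. [ext C1·C2]  r_C1² + 38r_C1 − 1320 = 0  ⇒  r_C1 = 22 (r>0 drops 1)

22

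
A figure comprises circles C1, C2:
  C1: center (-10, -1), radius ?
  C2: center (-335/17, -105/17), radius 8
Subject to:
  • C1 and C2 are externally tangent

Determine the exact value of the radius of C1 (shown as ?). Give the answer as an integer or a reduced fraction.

3

1. [ext C1·C2]  r_C1² + 16r_C1 − 57 = 0  ⇒  r_C1 = 3 (r>0 drops 1)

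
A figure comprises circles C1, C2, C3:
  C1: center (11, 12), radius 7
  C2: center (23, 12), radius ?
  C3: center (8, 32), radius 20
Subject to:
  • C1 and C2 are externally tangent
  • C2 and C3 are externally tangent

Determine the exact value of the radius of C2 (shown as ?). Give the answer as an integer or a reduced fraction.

1. [ext C1·C2]  r_C2² + 14r_C2 − 95 = 0  ⇒  r_C2 = 5 (r>0 drops 1)
2. [ext C2·C3]  r_C2² + 40r_C2 − 225 = 0  ⇒  r_C2 = 5 (r>0 drops 1)

5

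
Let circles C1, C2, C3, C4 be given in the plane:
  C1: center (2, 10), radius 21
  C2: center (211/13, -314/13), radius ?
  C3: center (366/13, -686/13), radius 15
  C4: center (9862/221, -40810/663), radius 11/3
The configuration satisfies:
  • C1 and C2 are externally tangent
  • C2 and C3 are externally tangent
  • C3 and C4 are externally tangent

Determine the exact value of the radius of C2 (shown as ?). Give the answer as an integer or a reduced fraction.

1. [ext C1·C2]  r_C2² + 42r_C2 − 928 = 0  ⇒  r_C2 = 16 (r>0 drops 1)
2. [ext C2·C3]  r_C2² + 30r_C2 − 736 = 0  ⇒  r_C2 = 16 (r>0 drops 1)

16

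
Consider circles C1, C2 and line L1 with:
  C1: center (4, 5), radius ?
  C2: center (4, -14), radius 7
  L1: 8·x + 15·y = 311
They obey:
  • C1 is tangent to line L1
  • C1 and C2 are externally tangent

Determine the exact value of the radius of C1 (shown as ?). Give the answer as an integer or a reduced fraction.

12

1. [C1‖L1]  r_C1² − 144 = 0  ⇒  r_C1 = 12 (r>0 drops 1)
2. [ext C1·C2]  r_C1² + 14r_C1 − 312 = 0  ⇒  r_C1 = 12 (r>0 drops 1)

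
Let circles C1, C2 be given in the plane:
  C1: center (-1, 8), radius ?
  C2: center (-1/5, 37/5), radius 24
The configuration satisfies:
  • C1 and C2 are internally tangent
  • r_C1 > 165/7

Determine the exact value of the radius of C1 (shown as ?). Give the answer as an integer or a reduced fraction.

25

1. [int C1,C2]  r_C1² − 48r_C1 + 575 = 0  ⇒  r_C1 = 23 or 25
2. given r_C1 > 165/7: keep 25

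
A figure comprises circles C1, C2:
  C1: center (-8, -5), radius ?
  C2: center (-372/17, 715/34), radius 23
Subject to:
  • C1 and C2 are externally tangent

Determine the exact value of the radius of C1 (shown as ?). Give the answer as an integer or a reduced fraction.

13/2

1. [ext C1·C2]  r_C1² + 46r_C1 − 1365/4 = 0  ⇒  r_C1 = 13/2 (r>0 drops 1)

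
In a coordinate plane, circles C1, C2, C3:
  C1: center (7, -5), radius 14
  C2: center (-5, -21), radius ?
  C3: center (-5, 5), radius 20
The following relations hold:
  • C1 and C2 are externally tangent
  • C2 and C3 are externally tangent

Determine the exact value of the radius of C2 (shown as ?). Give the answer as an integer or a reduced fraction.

6

1. [ext C1·C2]  r_C2² + 28r_C2 − 204 = 0  ⇒  r_C2 = 6 (r>0 drops 1)
2. [ext C2·C3]  r_C2² + 40r_C2 − 276 = 0  ⇒  r_C2 = 6 (r>0 drops 1)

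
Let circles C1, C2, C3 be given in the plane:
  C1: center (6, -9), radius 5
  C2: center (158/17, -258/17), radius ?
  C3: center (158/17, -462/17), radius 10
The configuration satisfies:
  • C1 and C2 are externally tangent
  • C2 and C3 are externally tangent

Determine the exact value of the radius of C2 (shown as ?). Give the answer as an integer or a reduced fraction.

2

1. [ext C1·C2]  r_C2² + 10r_C2 − 24 = 0  ⇒  r_C2 = 2 (r>0 drops 1)
2. [ext C2·C3]  r_C2² + 20r_C2 − 44 = 0  ⇒  r_C2 = 2 (r>0 drops 1)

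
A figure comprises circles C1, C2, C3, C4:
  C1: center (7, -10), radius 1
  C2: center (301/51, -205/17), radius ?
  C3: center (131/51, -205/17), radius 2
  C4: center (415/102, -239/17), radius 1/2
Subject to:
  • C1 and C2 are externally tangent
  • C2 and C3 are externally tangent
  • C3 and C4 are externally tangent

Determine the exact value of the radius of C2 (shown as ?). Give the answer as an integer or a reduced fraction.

1. [ext C1·C2]  r_C2² + 2r_C2 − 40/9 = 0  ⇒  r_C2 = 4/3 (r>0 drops 1)
2. [ext C2·C3]  r_C2² + 4r_C2 − 64/9 = 0  ⇒  r_C2 = 4/3 (r>0 drops 1)

4/3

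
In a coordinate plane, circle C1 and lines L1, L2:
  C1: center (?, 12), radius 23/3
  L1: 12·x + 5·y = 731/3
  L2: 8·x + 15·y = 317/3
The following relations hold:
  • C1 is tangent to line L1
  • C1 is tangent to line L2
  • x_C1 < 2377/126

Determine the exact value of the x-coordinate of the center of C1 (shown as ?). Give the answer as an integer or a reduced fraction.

7

1. [C1‖L1]  x_C1² − (551/18)x_C1 + 2975/18 = 0  ⇒  x_C1 = 7 or 425/18
2. [C1‖L2]  x_C1² + (223/12)x_C1 − 2149/12 = 0  ⇒  x_C1 = -307/12 or 7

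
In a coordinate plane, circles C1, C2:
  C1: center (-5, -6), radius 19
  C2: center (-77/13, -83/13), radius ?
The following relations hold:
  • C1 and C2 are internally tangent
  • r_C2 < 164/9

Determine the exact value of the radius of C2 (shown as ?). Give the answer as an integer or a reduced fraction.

18

1. [int C1,C2]  r_C2² − 38r_C2 + 360 = 0  ⇒  r_C2 = 18 or 20
2. given r_C2 < 164/9: keep 18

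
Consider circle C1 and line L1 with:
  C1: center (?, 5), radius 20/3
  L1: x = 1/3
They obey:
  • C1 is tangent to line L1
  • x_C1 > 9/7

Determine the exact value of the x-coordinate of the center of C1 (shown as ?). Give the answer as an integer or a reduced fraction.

7

1. [C1‖L1]  x_C1² − (2/3)x_C1 − 133/3 = 0  ⇒  x_C1 = -19/3 or 7
2. given x_C1 > 9/7: keep 7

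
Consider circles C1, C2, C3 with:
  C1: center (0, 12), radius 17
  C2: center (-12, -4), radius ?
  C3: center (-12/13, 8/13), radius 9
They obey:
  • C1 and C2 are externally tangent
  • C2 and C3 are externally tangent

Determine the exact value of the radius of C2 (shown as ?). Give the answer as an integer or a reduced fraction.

3

1. [ext C1·C2]  r_C2² + 34r_C2 − 111 = 0  ⇒  r_C2 = 3 (r>0 drops 1)
2. [ext C2·C3]  r_C2² + 18r_C2 − 63 = 0  ⇒  r_C2 = 3 (r>0 drops 1)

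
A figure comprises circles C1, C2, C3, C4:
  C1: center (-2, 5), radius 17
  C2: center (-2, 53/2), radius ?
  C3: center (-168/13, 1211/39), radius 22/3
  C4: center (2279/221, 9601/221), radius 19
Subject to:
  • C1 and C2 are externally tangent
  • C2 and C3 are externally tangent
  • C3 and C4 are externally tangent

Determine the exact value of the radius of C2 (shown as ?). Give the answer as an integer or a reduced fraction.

9/2

1. [ext C1·C2]  r_C2² + 34r_C2 − 693/4 = 0  ⇒  r_C2 = 9/2 (r>0 drops 1)
2. [ext C2·C3]  r_C2² + (44/3)r_C2 − 345/4 = 0  ⇒  r_C2 = 9/2 (r>0 drops 1)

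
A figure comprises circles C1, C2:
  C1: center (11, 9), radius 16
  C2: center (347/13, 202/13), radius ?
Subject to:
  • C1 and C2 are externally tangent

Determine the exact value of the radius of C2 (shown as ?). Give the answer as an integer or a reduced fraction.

1. [ext C1·C2]  r_C2² + 32r_C2 − 33 = 0  ⇒  r_C2 = 1 (r>0 drops 1)

1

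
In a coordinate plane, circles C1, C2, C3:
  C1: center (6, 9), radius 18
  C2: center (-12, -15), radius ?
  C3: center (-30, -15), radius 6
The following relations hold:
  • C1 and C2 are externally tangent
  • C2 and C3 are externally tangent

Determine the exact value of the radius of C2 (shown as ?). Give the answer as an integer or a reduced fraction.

1. [ext C1·C2]  r_C2² + 36r_C2 − 576 = 0  ⇒  r_C2 = 12 (r>0 drops 1)
2. [ext C2·C3]  r_C2² + 12r_C2 − 288 = 0  ⇒  r_C2 = 12 (r>0 drops 1)

12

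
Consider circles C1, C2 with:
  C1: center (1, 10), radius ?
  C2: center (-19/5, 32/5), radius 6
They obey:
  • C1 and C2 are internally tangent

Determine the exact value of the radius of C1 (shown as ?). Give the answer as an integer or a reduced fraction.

1. [int C1,C2]  r_C1² − 12r_C1 = 0  ⇒  r_C1 = 12 (r>0 drops 1)

12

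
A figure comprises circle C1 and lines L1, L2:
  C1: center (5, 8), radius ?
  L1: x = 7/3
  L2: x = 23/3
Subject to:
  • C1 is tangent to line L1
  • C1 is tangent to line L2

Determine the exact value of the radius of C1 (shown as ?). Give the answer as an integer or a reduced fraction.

8/3

1. [C1‖L1]  r_C1² − 64/9 = 0  ⇒  r_C1 = 8/3 (r>0 drops 1)
2. [C1‖L2]  r_C1² − 64/9 = 0  ⇒  r_C1 = 8/3 (r>0 drops 1)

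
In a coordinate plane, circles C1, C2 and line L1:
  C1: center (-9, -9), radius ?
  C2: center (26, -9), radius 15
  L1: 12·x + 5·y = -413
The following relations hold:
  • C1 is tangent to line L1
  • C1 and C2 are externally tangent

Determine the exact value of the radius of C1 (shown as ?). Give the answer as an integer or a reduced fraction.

1. [C1‖L1]  r_C1² − 400 = 0  ⇒  r_C1 = 20 (r>0 drops 1)
2. [ext C1·C2]  r_C1² + 30r_C1 − 1000 = 0  ⇒  r_C1 = 20 (r>0 drops 1)

20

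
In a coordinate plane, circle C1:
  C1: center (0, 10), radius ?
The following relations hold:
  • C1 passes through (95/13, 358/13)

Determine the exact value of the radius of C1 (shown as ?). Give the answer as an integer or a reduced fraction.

19

1. [C1∋P]  r_C1² − 361 = 0  ⇒  r_C1 = 19 (r>0 drops 1)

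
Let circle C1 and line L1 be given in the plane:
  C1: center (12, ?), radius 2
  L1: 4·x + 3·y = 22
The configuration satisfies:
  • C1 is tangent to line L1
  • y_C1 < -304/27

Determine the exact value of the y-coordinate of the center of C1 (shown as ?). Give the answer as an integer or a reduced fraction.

1. [C1‖L1]  y_C1² + (52/3)y_C1 + 64 = 0  ⇒  y_C1 = -12 or -16/3
2. given y_C1 < -304/27: keep -12

-12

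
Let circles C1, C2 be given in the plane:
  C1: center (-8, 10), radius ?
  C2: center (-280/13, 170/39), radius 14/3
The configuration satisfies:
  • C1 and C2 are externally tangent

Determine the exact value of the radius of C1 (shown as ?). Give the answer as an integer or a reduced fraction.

1. [ext C1·C2]  r_C1² + (28/3)r_C1 − 580/3 = 0  ⇒  r_C1 = 10 (r>0 drops 1)

10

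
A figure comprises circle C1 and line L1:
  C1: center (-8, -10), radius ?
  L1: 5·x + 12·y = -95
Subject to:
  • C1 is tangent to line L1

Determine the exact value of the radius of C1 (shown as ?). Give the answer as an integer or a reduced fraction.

1. [C1‖L1]  r_C1² − 25 = 0  ⇒  r_C1 = 5 (r>0 drops 1)

5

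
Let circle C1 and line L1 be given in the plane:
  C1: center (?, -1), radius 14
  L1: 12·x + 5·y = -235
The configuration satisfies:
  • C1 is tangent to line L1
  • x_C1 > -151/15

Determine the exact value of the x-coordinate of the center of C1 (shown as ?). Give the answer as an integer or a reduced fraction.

1. [C1‖L1]  x_C1² + (115/3)x_C1 + 412/3 = 0  ⇒  x_C1 = -103/3 or -4
2. given x_C1 > -151/15: keep -4

-4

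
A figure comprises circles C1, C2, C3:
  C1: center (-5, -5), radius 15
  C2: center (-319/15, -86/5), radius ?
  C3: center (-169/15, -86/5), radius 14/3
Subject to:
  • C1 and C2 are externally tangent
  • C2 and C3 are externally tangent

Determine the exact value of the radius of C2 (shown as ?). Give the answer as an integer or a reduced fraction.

1. [ext C1·C2]  r_C2² + 30r_C2 − 1696/9 = 0  ⇒  r_C2 = 16/3 (r>0 drops 1)
2. [ext C2·C3]  r_C2² + (28/3)r_C2 − 704/9 = 0  ⇒  r_C2 = 16/3 (r>0 drops 1)

16/3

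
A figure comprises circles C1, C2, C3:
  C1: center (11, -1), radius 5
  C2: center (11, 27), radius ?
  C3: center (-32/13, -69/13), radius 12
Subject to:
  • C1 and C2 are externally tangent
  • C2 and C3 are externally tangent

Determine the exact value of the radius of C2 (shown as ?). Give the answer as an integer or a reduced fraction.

23

1. [ext C1·C2]  r_C2² + 10r_C2 − 759 = 0  ⇒  r_C2 = 23 (r>0 drops 1)
2. [ext C2·C3]  r_C2² + 24r_C2 − 1081 = 0  ⇒  r_C2 = 23 (r>0 drops 1)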